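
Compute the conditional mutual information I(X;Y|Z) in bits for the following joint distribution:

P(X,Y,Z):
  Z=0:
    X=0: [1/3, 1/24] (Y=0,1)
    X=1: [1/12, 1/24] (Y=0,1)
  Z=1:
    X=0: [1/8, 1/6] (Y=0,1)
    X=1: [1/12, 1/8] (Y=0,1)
0.0218 bits

Conditional mutual information: I(X;Y|Z) = H(X|Z) + H(Y|Z) - H(X,Y|Z)

H(Z) = 1.0000
H(X,Z) = 1.8956 → H(X|Z) = 0.8956
H(Y,Z) = 1.8149 → H(Y|Z) = 0.8149
H(X,Y,Z) = 2.6887 → H(X,Y|Z) = 1.6887

I(X;Y|Z) = 0.8956 + 0.8149 - 1.6887 = 0.0218 bits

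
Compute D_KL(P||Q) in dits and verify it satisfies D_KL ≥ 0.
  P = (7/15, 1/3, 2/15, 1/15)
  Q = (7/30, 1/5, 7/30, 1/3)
0.1354 dits

KL divergence satisfies the Gibbs inequality: D_KL(P||Q) ≥ 0 for all distributions P, Q.

D_KL(P||Q) = Σ p(x) log(p(x)/q(x))
Term by term:
  x=0: 7/15 × log_10[(7/15)/(7/30)] = 0.1405
  x=1: 1/3 × log_10[(1/3)/(1/5)] = 0.0739
  x=2: 2/15 × log_10[(2/15)/(7/30)] = -0.0324
  x=3: 1/15 × log_10[(1/15)/(1/3)] = -0.0466
D_KL(P||Q) = 0.1354 dits

D_KL(P||Q) = 0.1354 ≥ 0 ✓

This non-negativity is a fundamental property: relative entropy cannot be negative because it measures how different Q is from P.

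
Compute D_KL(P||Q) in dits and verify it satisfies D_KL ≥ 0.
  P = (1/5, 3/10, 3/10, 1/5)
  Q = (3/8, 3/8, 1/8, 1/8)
0.0712 dits

KL divergence satisfies the Gibbs inequality: D_KL(P||Q) ≥ 0 for all distributions P, Q.

D_KL(P||Q) = Σ p(x) log(p(x)/q(x))
Term by term:
  x=0: 1/5 × log_10[(1/5)/(3/8)] = -0.0546
  x=1: 3/10 × log_10[(3/10)/(3/8)] = -0.0291
  x=2: 3/10 × log_10[(3/10)/(1/8)] = 0.1141
  x=3: 1/5 × log_10[(1/5)/(1/8)] = 0.0408
D_KL(P||Q) = 0.0712 dits

D_KL(P||Q) = 0.0712 ≥ 0 ✓

This non-negativity is a fundamental property: relative entropy cannot be negative because it measures how different Q is from P.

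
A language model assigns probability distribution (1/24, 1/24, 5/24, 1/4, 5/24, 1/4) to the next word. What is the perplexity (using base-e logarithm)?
5.0107

Perplexity is e^H (or exp(H) for natural log).

First, H = -Σ p log p = 1.6116 nats
Perplexity = e^1.6116 = 5.0107

Interpretation: The model's uncertainty is equivalent to choosing uniformly among 5.0 options.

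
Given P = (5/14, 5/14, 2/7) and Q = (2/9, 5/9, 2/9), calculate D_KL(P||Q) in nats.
0.0835 nats

KL divergence: D_KL(P||Q) = Σ p(x) log(p(x)/q(x))

Computing term by term:
  x=0: 5/14 × log_e[(5/14)/(2/9)] = 5/14 × 0.4745 = 0.1694
  x=1: 5/14 × log_e[(5/14)/(5/9)] = 5/14 × -0.4418 = -0.1578
  x=2: 2/7 × log_e[(2/7)/(2/9)] = 2/7 × 0.2513 = 0.0718

D_KL(P||Q) = 0.0835 nats

Note: KL divergence is always non-negative and equals 0 iff P = Q.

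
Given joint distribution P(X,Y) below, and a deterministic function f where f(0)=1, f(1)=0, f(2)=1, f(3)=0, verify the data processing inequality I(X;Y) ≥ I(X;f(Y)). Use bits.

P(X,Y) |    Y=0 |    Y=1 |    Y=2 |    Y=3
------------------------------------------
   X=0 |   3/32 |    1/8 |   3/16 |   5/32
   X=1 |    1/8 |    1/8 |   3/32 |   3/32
I(X;Y) = 0.0263, I(X;f(Y)) = 0.0000, inequality holds: 0.0263 ≥ 0.0000

Data Processing Inequality: For any Markov chain X → Y → Z, we have I(X;Y) ≥ I(X;Z).

Here Z = f(Y) is a deterministic function of Y, forming X → Y → Z.

Original I(X;Y) = 0.0263 bits

After applying f:
P(X,Z) where Z=f(Y):
- P(X,Z=0) = P(X,Y=1) + P(X,Y=3)
- P(X,Z=1) = P(X,Y=0) + P(X,Y=2)

I(X;Z) = I(X;f(Y)) = 0.0000 bits

Verification: 0.0263 ≥ 0.0000 ✓

Information cannot be created by processing; the function f can only lose information about X.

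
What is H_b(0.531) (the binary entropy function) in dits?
0.3002 dits

The binary entropy function is:
H(p) = -p log(p) - (1-p) log(1-p)

H(0.531) = -0.531 × log_10(0.531) - 0.469 × log_10(0.469)
H(0.531) = 0.3002 dits

Note: Binary entropy is maximized at p=0.5 (H=1 bit) and minimized at p=0 or p=1 (H=0).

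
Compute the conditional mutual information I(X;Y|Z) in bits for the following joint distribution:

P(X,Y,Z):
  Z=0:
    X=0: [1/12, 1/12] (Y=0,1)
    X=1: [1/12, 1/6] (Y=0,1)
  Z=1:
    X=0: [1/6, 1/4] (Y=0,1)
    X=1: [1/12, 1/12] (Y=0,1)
0.0118 bits

Conditional mutual information: I(X;Y|Z) = H(X|Z) + H(Y|Z) - H(X,Y|Z)

H(Z) = 0.9799
H(X,Z) = 1.8879 → H(X|Z) = 0.9080
H(Y,Z) = 1.9591 → H(Y|Z) = 0.9793
H(X,Y,Z) = 2.8554 → H(X,Y|Z) = 1.8755

I(X;Y|Z) = 0.9080 + 0.9793 - 1.8755 = 0.0118 bits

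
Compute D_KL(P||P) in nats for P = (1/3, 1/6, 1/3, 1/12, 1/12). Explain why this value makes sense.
0.0000 nats

KL divergence satisfies the Gibbs inequality: D_KL(P||Q) ≥ 0 for all distributions P, Q.

D_KL(P||Q) = Σ p(x) log(p(x)/q(x))
Each term is p(x) × log_e(p(x)/p(x)) = p(x) × log_e(1) = 0, so the sum is 0.
D_KL(P||Q) = 0.0000 nats

When P = Q, the KL divergence is exactly 0, as there is no 'divergence' between identical distributions.

This non-negativity is a fundamental property: relative entropy cannot be negative because it measures how different Q is from P.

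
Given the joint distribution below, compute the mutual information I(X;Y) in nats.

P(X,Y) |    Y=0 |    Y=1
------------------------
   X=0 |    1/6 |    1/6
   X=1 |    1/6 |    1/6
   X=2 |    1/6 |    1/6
0.0000 nats

Mutual information: I(X;Y) = H(X) + H(Y) - H(X,Y)

Marginals:
P(X) = (1/3, 1/3, 1/3), H(X) = 1.0986 nats
P(Y) = (1/2, 1/2), H(Y) = 0.6931 nats

Joint entropy: H(X,Y) = 1.7918 nats

I(X;Y) = 1.0986 + 0.6931 - 1.7918 = 0.0000 nats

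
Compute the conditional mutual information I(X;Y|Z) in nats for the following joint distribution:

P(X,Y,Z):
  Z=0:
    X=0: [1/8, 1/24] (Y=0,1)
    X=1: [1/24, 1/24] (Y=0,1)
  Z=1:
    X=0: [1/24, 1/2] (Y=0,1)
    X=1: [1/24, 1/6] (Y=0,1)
0.0181 nats

Conditional mutual information: I(X;Y|Z) = H(X|Z) + H(Y|Z) - H(X,Y|Z)

H(Z) = 0.5623
H(X,Z) = 1.1646 → H(X|Z) = 0.6023
H(Y,Z) = 0.9831 → H(Y|Z) = 0.4208
H(X,Y,Z) = 1.5672 → H(X,Y|Z) = 1.0049

I(X;Y|Z) = 0.6023 + 0.4208 - 1.0049 = 0.0181 nats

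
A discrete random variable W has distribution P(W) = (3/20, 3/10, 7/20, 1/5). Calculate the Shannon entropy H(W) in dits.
0.5798 dits

Shannon entropy is H(X) = -Σ p(x) log p(x).

For P = (3/20, 3/10, 7/20, 1/5):
H = -3/20 × log_10(3/20) -3/10 × log_10(3/10) -7/20 × log_10(7/20) -1/5 × log_10(1/5)
H = 0.5798 dits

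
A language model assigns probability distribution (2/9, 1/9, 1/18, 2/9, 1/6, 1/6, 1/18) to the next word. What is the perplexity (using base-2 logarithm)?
6.2403

Perplexity is 2^H (or exp(H) for natural log).

First, H = -Σ p log p = 2.6416 bits
Perplexity = 2^2.6416 = 6.2403

Interpretation: The model's uncertainty is equivalent to choosing uniformly among 6.2 options.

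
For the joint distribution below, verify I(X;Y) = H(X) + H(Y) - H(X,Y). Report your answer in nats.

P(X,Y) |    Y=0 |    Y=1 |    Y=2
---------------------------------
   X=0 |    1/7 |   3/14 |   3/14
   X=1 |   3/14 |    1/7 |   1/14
I(X;Y) = 0.0415 nats

Mutual information has multiple equivalent forms:
- I(X;Y) = H(X) - H(X|Y)
- I(X;Y) = H(Y) - H(Y|X)
- I(X;Y) = H(X) + H(Y) - H(X,Y)

Computing all quantities:
H(X) = 0.6829, H(Y) = 1.0934, H(X,Y) = 1.7348
H(X|Y) = 0.6414, H(Y|X) = 1.0519

Verification:
H(X) - H(X|Y) = 0.6829 - 0.6414 = 0.0415
H(Y) - H(Y|X) = 1.0934 - 1.0519 = 0.0415
H(X) + H(Y) - H(X,Y) = 0.6829 + 1.0934 - 1.7348 = 0.0415

All forms give I(X;Y) = 0.0415 nats. ✓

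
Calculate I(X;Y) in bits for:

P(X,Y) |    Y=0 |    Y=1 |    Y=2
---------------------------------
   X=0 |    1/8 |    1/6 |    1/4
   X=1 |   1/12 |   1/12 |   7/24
0.0238 bits

Mutual information: I(X;Y) = H(X) + H(Y) - H(X,Y)

Marginals:
P(X) = (13/24, 11/24), H(X) = 0.9950 bits
P(Y) = (5/24, 1/4, 13/24), H(Y) = 1.4506 bits

Joint entropy: H(X,Y) = 2.4218 bits

I(X;Y) = 0.9950 + 1.4506 - 2.4218 = 0.0238 bits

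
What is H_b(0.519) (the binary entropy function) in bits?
0.9990 bits

The binary entropy function is:
H(p) = -p log(p) - (1-p) log(1-p)

H(0.519) = -0.519 × log_2(0.519) - 0.481 × log_2(0.481)
H(0.519) = 0.9990 bits

Note: Binary entropy is maximized at p=0.5 (H=1 bit) and minimized at p=0 or p=1 (H=0).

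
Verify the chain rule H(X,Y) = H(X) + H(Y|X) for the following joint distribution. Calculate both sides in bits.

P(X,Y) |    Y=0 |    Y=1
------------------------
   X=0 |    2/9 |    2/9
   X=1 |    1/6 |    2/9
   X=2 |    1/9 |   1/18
H(X,Y) = 2.4613, H(X) = 1.4807, H(Y|X) = 0.9806 (all in bits)

Chain rule: H(X,Y) = H(X) + H(Y|X)

Left side — joint entropy directly:
H(X,Y) = -Σ p(x,y) log p(x,y) = 2.4613 bits

Right side — compute H(Y|X) from the conditional distributions:
P(X) = (4/9, 7/18, 1/6), so H(X) = 1.4807 bits
H(Y|X) = Σ_x P(X=x) · H(Y|X=x):
  P(Y|X=0) = (1/2, 1/2), H(Y|X=0) = 1.0000, weight P(X=0) = 4/9
  P(Y|X=1) = (3/7, 4/7), H(Y|X=1) = 0.9852, weight P(X=1) = 7/18
  P(Y|X=2) = (2/3, 1/3), H(Y|X=2) = 0.9183, weight P(X=2) = 1/6
H(Y|X) = 0.9806 bits

H(X) + H(Y|X) = 1.4807 + 0.9806 = 2.4613 bits

Both sides equal 2.4613 bits. ✓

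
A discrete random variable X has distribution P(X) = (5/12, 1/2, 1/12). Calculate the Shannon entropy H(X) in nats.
0.9184 nats

Shannon entropy is H(X) = -Σ p(x) log p(x).

For P = (5/12, 1/2, 1/12):
H = -5/12 × log_e(5/12) -1/2 × log_e(1/2) -1/12 × log_e(1/12)
H = 0.9184 nats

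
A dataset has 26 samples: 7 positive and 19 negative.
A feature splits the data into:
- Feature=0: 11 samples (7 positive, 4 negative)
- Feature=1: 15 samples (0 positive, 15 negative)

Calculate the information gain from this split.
0.4403 bits

Information Gain = H(Y) - H(Y|Feature)

Before split:
P(positive) = 7/26 = 0.2692
H(Y) = 0.8404 bits

After split:
Feature=0: H = 0.9457 bits (weight = 11/26)
Feature=1: H = 0.0000 bits (weight = 15/26)
H(Y|Feature) = (11/26)×0.9457 + (15/26)×0.0000 = 0.4001 bits

Information Gain = 0.8404 - 0.4001 = 0.4403 bits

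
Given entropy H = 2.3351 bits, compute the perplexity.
5.0459

Perplexity is 2^H (or exp(H) for natural log).

H = 2.3351 bits
Perplexity = 2^2.3351 = 5.0459

Interpretation: The model's uncertainty is equivalent to choosing uniformly among 5.0 options.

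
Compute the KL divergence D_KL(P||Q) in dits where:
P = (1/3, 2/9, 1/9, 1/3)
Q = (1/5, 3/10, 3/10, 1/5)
0.0710 dits

KL divergence: D_KL(P||Q) = Σ p(x) log(p(x)/q(x))

Computing term by term:
  x=0: 1/3 × log_10[(1/3)/(1/5)] = 1/3 × 0.2218 = 0.0739
  x=1: 2/9 × log_10[(2/9)/(3/10)] = 2/9 × -0.1303 = -0.0290
  x=2: 1/9 × log_10[(1/9)/(3/10)] = 1/9 × -0.4314 = -0.0479
  x=3: 1/3 × log_10[(1/3)/(1/5)] = 1/3 × 0.2218 = 0.0739

D_KL(P||Q) = 0.0710 dits

Note: KL divergence is always non-negative and equals 0 iff P = Q.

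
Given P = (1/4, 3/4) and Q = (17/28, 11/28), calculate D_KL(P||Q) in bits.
0.3796 bits

KL divergence: D_KL(P||Q) = Σ p(x) log(p(x)/q(x))

Computing term by term:
  x=0: 1/4 × log_2[(1/4)/(17/28)] = 1/4 × -1.2801 = -0.3200
  x=1: 3/4 × log_2[(3/4)/(11/28)] = 3/4 × 0.9329 = 0.6997

D_KL(P||Q) = 0.3796 bits

Note: KL divergence is always non-negative and equals 0 iff P = Q.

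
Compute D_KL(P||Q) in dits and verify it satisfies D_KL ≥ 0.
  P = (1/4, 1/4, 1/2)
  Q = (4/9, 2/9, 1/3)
0.0384 dits

KL divergence satisfies the Gibbs inequality: D_KL(P||Q) ≥ 0 for all distributions P, Q.

D_KL(P||Q) = Σ p(x) log(p(x)/q(x))
Term by term:
  x=0: 1/4 × log_10[(1/4)/(4/9)] = -0.0625
  x=1: 1/4 × log_10[(1/4)/(2/9)] = 0.0128
  x=2: 1/2 × log_10[(1/2)/(1/3)] = 0.0880
D_KL(P||Q) = 0.0384 dits

D_KL(P||Q) = 0.0384 ≥ 0 ✓

This non-negativity is a fundamental property: relative entropy cannot be negative because it measures how different Q is from P.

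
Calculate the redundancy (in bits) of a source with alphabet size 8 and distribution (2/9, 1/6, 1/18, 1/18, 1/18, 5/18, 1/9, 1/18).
0.2948 bits

Redundancy measures how far a source is from maximum entropy:
R = H_max - H(X)

Maximum entropy for 8 symbols: H_max = log_2(8) = 3.0000 bits
Actual entropy: H(X) = 2.7052 bits
Redundancy: R = 3.0000 - 2.7052 = 0.2948 bits

This redundancy represents potential for compression: the source could be compressed by 0.2948 bits per symbol.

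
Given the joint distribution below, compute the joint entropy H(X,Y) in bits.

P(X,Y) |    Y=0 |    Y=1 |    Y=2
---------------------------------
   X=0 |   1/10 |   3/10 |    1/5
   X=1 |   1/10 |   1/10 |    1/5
2.4464 bits

Joint entropy is H(X,Y) = -Σ_{x,y} p(x,y) log p(x,y).

Summing over all non-zero entries:
H(X,Y) = -[1/10·log_2(1/10) + 3/10·log_2(3/10) + 1/5·log_2(1/5) + 1/10·log_2(1/10) + 1/10·log_2(1/10) + 1/5·log_2(1/5)]
H(X,Y) = 2.4464 bits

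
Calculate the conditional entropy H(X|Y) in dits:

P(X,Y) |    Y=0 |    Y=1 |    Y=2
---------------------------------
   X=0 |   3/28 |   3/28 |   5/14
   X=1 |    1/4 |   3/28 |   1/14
0.2431 dits

Using the chain rule: H(X|Y) = H(X,Y) - H(Y)

First, compute H(X,Y) = 0.7039 dits

Marginal P(Y) = (5/14, 3/14, 3/7)
H(Y) = 0.4608 dits

H(X|Y) = H(X,Y) - H(Y) = 0.7039 - 0.4608 = 0.2431 dits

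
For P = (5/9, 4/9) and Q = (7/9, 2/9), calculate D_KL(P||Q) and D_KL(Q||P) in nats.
D_KL(P||Q) = 0.1211, D_KL(Q||P) = 0.1077

KL divergence is not symmetric: D_KL(P||Q) ≠ D_KL(Q||P) in general.

D_KL(P||Q) = 0.1211 nats
D_KL(Q||P) = 0.1077 nats

No, they are not equal!

This asymmetry is why KL divergence is not a true distance metric.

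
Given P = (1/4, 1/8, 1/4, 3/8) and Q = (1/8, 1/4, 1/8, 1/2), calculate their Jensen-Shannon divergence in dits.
0.0158 dits

Jensen-Shannon divergence is:
JSD(P||Q) = 0.5 × D_KL(P||M) + 0.5 × D_KL(Q||M)
where M = 0.5 × (P + Q) is the mixture distribution.

M = 0.5 × (1/4, 1/8, 1/4, 3/8) + 0.5 × (1/8, 1/4, 1/8, 1/2) = (3/16, 3/16, 3/16, 7/16)

D_KL(P||M) = 0.0154 dits
D_KL(Q||M) = 0.0162 dits

JSD(P||Q) = 0.5 × 0.0154 + 0.5 × 0.0162 = 0.0158 dits

Unlike KL divergence, JSD is symmetric and bounded: 0 ≤ JSD ≤ log(2).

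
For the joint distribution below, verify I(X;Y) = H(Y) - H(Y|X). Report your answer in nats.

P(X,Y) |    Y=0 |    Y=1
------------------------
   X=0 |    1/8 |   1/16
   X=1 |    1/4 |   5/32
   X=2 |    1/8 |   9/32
I(X;Y) = 0.0524 nats

Mutual information has multiple equivalent forms:
- I(X;Y) = H(X) - H(X|Y)
- I(X;Y) = H(Y) - H(Y|X)
- I(X;Y) = H(X) + H(Y) - H(X,Y)

Computing all quantities:
H(X) = 1.0458, H(Y) = 0.6931, H(X,Y) = 1.6865
H(X|Y) = 0.9934, H(Y|X) = 0.6408

Verification:
H(X) - H(X|Y) = 1.0458 - 0.9934 = 0.0524
H(Y) - H(Y|X) = 0.6931 - 0.6408 = 0.0524
H(X) + H(Y) - H(X,Y) = 1.0458 + 0.6931 - 1.6865 = 0.0524

All forms give I(X;Y) = 0.0524 nats. ✓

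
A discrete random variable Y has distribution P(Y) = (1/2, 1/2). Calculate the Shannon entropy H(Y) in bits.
1.0000 bits

Shannon entropy is H(X) = -Σ p(x) log p(x).

For P = (1/2, 1/2):
H = -1/2 × log_2(1/2) -1/2 × log_2(1/2)
H = 1.0000 bits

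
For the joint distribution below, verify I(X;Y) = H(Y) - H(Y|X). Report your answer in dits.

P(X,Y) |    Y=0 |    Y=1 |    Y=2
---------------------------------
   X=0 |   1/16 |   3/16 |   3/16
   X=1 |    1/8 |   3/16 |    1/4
I(X;Y) = 0.0032 dits

Mutual information has multiple equivalent forms:
- I(X;Y) = H(X) - H(X|Y)
- I(X;Y) = H(Y) - H(Y|X)
- I(X;Y) = H(X) + H(Y) - H(X,Y)

Computing all quantities:
H(X) = 0.2976, H(Y) = 0.4531, H(X,Y) = 0.7476
H(X|Y) = 0.2945, H(Y|X) = 0.4500

Verification:
H(X) - H(X|Y) = 0.2976 - 0.2945 = 0.0032
H(Y) - H(Y|X) = 0.4531 - 0.4500 = 0.0032
H(X) + H(Y) - H(X,Y) = 0.2976 + 0.4531 - 0.7476 = 0.0032

All forms give I(X;Y) = 0.0032 dits. ✓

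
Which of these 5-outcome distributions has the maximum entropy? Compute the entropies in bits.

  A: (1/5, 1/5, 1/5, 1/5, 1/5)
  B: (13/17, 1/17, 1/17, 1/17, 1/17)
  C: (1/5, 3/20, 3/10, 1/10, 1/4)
A

For a discrete distribution over n outcomes, entropy is maximized by the uniform distribution.

Computing entropies:
H(A) = 2.3219 bits
H(B) = 1.2577 bits
H(C) = 2.2282 bits

The uniform distribution (where all probabilities equal 1/5) achieves the maximum entropy of log_2(5) = 2.3219 bits.

Distribution A has the highest entropy.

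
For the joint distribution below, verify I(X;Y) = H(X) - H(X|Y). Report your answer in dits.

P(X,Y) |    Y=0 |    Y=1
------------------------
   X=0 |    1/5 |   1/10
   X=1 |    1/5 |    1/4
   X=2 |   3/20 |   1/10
I(X;Y) = 0.0086 dits

Mutual information has multiple equivalent forms:
- I(X;Y) = H(X) - H(X|Y)
- I(X;Y) = H(Y) - H(Y|X)
- I(X;Y) = H(X) + H(Y) - H(X,Y)

Computing all quantities:
H(X) = 0.4634, H(Y) = 0.2989, H(X,Y) = 0.7537
H(X|Y) = 0.4548, H(Y|X) = 0.2903

Verification:
H(X) - H(X|Y) = 0.4634 - 0.4548 = 0.0086
H(Y) - H(Y|X) = 0.2989 - 0.2903 = 0.0086
H(X) + H(Y) - H(X,Y) = 0.4634 + 0.2989 - 0.7537 = 0.0086

All forms give I(X;Y) = 0.0086 dits. ✓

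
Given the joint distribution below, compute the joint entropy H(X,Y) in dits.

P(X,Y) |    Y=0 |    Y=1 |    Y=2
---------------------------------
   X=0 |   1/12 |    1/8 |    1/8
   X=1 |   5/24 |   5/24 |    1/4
0.7501 dits

Joint entropy is H(X,Y) = -Σ_{x,y} p(x,y) log p(x,y).

Summing over all non-zero entries:
H(X,Y) = -[1/12·log_10(1/12) + 1/8·log_10(1/8) + 1/8·log_10(1/8) + 5/24·log_10(5/24) + 5/24·log_10(5/24) + 1/4·log_10(1/4)]
H(X,Y) = 0.7501 dits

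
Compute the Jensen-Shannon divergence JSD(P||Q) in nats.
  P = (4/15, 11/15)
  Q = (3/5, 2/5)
0.0578 nats

Jensen-Shannon divergence is:
JSD(P||Q) = 0.5 × D_KL(P||M) + 0.5 × D_KL(Q||M)
where M = 0.5 × (P + Q) is the mixture distribution.

M = 0.5 × (4/15, 11/15) + 0.5 × (3/5, 2/5) = (13/30, 17/30)

D_KL(P||M) = 0.0596 nats
D_KL(Q||M) = 0.0559 nats

JSD(P||Q) = 0.5 × 0.0596 + 0.5 × 0.0559 = 0.0578 nats

Unlike KL divergence, JSD is symmetric and bounded: 0 ≤ JSD ≤ log(2).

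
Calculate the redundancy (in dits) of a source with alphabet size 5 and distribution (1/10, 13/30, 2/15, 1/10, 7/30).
0.0774 dits

Redundancy measures how far a source is from maximum entropy:
R = H_max - H(X)

Maximum entropy for 5 symbols: H_max = log_10(5) = 0.6990 dits
Actual entropy: H(X) = 0.6215 dits
Redundancy: R = 0.6990 - 0.6215 = 0.0774 dits

This redundancy represents potential for compression: the source could be compressed by 0.0774 dits per symbol.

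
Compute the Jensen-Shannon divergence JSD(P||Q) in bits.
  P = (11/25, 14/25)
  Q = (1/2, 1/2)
0.0026 bits

Jensen-Shannon divergence is:
JSD(P||Q) = 0.5 × D_KL(P||M) + 0.5 × D_KL(Q||M)
where M = 0.5 × (P + Q) is the mixture distribution.

M = 0.5 × (11/25, 14/25) + 0.5 × (1/2, 1/2) = (0.47, 0.53)

D_KL(P||M) = 0.0026 bits
D_KL(Q||M) = 0.0026 bits

JSD(P||Q) = 0.5 × 0.0026 + 0.5 × 0.0026 = 0.0026 bits

Unlike KL divergence, JSD is symmetric and bounded: 0 ≤ JSD ≤ log(2).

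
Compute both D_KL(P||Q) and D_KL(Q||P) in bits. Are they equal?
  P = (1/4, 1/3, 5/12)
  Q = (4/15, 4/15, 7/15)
D_KL(P||Q) = 0.0159, D_KL(Q||P) = 0.0153

KL divergence is not symmetric: D_KL(P||Q) ≠ D_KL(Q||P) in general.

D_KL(P||Q) = 0.0159 bits
D_KL(Q||P) = 0.0153 bits

No, they are not equal!

This asymmetry is why KL divergence is not a true distance metric.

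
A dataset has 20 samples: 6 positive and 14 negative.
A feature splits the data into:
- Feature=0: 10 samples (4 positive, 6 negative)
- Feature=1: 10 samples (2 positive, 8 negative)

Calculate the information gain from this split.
0.0349 bits

Information Gain = H(Y) - H(Y|Feature)

Before split:
P(positive) = 6/20 = 0.3000
H(Y) = 0.8813 bits

After split:
Feature=0: H = 0.9710 bits (weight = 10/20)
Feature=1: H = 0.7219 bits (weight = 10/20)
H(Y|Feature) = (10/20)×0.9710 + (10/20)×0.7219 = 0.8464 bits

Information Gain = 0.8813 - 0.8464 = 0.0349 bits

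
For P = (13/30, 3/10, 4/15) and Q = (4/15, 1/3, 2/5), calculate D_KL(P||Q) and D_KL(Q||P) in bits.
D_KL(P||Q) = 0.1019, D_KL(Q||P) = 0.0979

KL divergence is not symmetric: D_KL(P||Q) ≠ D_KL(Q||P) in general.

D_KL(P||Q) = 0.1019 bits
D_KL(Q||P) = 0.0979 bits

No, they are not equal!

This asymmetry is why KL divergence is not a true distance metric.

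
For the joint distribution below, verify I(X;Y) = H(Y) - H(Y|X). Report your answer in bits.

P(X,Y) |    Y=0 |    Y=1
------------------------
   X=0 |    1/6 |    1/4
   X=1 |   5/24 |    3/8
I(X;Y) = 0.0014 bits

Mutual information has multiple equivalent forms:
- I(X;Y) = H(X) - H(X|Y)
- I(X;Y) = H(Y) - H(Y|X)
- I(X;Y) = H(X) + H(Y) - H(X,Y)

Computing all quantities:
H(X) = 0.9799, H(Y) = 0.9544, H(X,Y) = 1.9329
H(X|Y) = 0.9785, H(Y|X) = 0.9531

Verification:
H(X) - H(X|Y) = 0.9799 - 0.9785 = 0.0014
H(Y) - H(Y|X) = 0.9544 - 0.9531 = 0.0014
H(X) + H(Y) - H(X,Y) = 0.9799 + 0.9544 - 1.9329 = 0.0014

All forms give I(X;Y) = 0.0014 bits. ✓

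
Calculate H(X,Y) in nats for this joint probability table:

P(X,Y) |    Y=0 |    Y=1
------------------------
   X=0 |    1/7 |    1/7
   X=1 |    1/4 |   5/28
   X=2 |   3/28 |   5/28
1.7571 nats

Joint entropy is H(X,Y) = -Σ_{x,y} p(x,y) log p(x,y).

Summing over all non-zero entries:
H(X,Y) = -[1/7·log_e(1/7) + 1/7·log_e(1/7) + 1/4·log_e(1/4) + 5/28·log_e(5/28) + 3/28·log_e(3/28) + 5/28·log_e(5/28)]
H(X,Y) = 1.7571 nats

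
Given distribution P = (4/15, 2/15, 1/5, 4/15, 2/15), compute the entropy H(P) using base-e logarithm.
1.5641 nats

Shannon entropy is H(X) = -Σ p(x) log p(x).

For P = (4/15, 2/15, 1/5, 4/15, 2/15):
H = -4/15 × log_e(4/15) -2/15 × log_e(2/15) -1/5 × log_e(1/5) -4/15 × log_e(4/15) -2/15 × log_e(2/15)
H = 1.5641 nats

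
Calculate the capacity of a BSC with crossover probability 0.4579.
0.0051 bits

For a binary symmetric channel (BSC) with error probability p:
Capacity C = 1 - H(p) bits per symbol

where H(p) = -p log₂(p) - (1-p) log₂(1-p) is the binary entropy function.

H(0.4579) = 0.9949 bits
C = 1 - 0.9949 = 0.0051 bits per symbol

This means we can reliably transmit up to 0.0051 bits of information per channel use.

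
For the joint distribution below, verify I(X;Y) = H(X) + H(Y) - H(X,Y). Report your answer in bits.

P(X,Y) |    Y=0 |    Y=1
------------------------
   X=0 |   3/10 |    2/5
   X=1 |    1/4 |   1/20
I(X;Y) = 0.1081 bits

Mutual information has multiple equivalent forms:
- I(X;Y) = H(X) - H(X|Y)
- I(X;Y) = H(Y) - H(Y|X)
- I(X;Y) = H(X) + H(Y) - H(X,Y)

Computing all quantities:
H(X) = 0.8813, H(Y) = 0.9928, H(X,Y) = 1.7660
H(X|Y) = 0.7732, H(Y|X) = 0.8847

Verification:
H(X) - H(X|Y) = 0.8813 - 0.7732 = 0.1081
H(Y) - H(Y|X) = 0.9928 - 0.8847 = 0.1081
H(X) + H(Y) - H(X,Y) = 0.8813 + 0.9928 - 1.7660 = 0.1081

All forms give I(X;Y) = 0.1081 bits. ✓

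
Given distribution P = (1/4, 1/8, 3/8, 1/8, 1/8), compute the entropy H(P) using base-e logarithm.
1.4942 nats

Shannon entropy is H(X) = -Σ p(x) log p(x).

For P = (1/4, 1/8, 3/8, 1/8, 1/8):
H = -1/4 × log_e(1/4) -1/8 × log_e(1/8) -3/8 × log_e(3/8) -1/8 × log_e(1/8) -1/8 × log_e(1/8)
H = 1.4942 nats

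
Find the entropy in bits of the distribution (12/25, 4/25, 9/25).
1.4619 bits

Shannon entropy is H(X) = -Σ p(x) log p(x).

For P = (12/25, 4/25, 9/25):
H = -12/25 × log_2(12/25) -4/25 × log_2(4/25) -9/25 × log_2(9/25)
H = 1.4619 bits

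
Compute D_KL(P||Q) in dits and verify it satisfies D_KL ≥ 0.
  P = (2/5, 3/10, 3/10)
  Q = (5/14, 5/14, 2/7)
0.0033 dits

KL divergence satisfies the Gibbs inequality: D_KL(P||Q) ≥ 0 for all distributions P, Q.

D_KL(P||Q) = Σ p(x) log(p(x)/q(x))
Term by term:
  x=0: 2/5 × log_10[(2/5)/(5/14)] = 0.0197
  x=1: 3/10 × log_10[(3/10)/(5/14)] = -0.0227
  x=2: 3/10 × log_10[(3/10)/(2/7)] = 0.0064
D_KL(P||Q) = 0.0033 dits

D_KL(P||Q) = 0.0033 ≥ 0 ✓

This non-negativity is a fundamental property: relative entropy cannot be negative because it measures how different Q is from P.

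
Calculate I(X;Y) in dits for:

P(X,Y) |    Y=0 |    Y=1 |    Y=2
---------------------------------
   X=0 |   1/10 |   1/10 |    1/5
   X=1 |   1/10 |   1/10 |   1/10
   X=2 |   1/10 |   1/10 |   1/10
0.0060 dits

Mutual information: I(X;Y) = H(X) + H(Y) - H(X,Y)

Marginals:
P(X) = (2/5, 3/10, 3/10), H(X) = 0.4729 dits
P(Y) = (3/10, 3/10, 2/5), H(Y) = 0.4729 dits

Joint entropy: H(X,Y) = 0.9398 dits

I(X;Y) = 0.4729 + 0.4729 - 0.9398 = 0.0060 dits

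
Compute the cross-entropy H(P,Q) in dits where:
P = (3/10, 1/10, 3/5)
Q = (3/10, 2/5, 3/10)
0.5104 dits

Cross-entropy: H(P,Q) = -Σ p(x) log q(x)

Alternatively: H(P,Q) = H(P) + D_KL(P||Q)
H(P) = 0.3900 dits
D_KL(P||Q) = 0.1204 dits

H(P,Q) = 0.3900 + 0.1204 = 0.5104 dits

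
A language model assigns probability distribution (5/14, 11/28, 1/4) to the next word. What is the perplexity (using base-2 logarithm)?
2.9486

Perplexity is 2^H (or exp(H) for natural log).

First, H = -Σ p log p = 1.5601 bits
Perplexity = 2^1.5601 = 2.9486

Interpretation: The model's uncertainty is equivalent to choosing uniformly among 2.9 options.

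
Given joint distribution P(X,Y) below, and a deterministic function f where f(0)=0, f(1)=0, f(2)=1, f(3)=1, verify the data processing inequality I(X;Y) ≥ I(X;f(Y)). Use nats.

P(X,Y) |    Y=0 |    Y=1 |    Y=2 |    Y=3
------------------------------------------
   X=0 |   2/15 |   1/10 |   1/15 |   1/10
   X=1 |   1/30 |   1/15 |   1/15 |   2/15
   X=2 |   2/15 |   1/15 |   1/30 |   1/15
I(X;Y) = 0.0536, I(X;f(Y)) = 0.0373, inequality holds: 0.0536 ≥ 0.0373

Data Processing Inequality: For any Markov chain X → Y → Z, we have I(X;Y) ≥ I(X;Z).

Here Z = f(Y) is a deterministic function of Y, forming X → Y → Z.

Original I(X;Y) = 0.0536 nats

After applying f:
P(X,Z) where Z=f(Y):
- P(X,Z=0) = P(X,Y=0) + P(X,Y=1)
- P(X,Z=1) = P(X,Y=2) + P(X,Y=3)

I(X;Z) = I(X;f(Y)) = 0.0373 nats

Verification: 0.0536 ≥ 0.0373 ✓

Information cannot be created by processing; the function f can only lose information about X.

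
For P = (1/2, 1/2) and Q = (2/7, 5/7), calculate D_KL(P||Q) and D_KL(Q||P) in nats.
D_KL(P||Q) = 0.1015, D_KL(Q||P) = 0.0949

KL divergence is not symmetric: D_KL(P||Q) ≠ D_KL(Q||P) in general.

D_KL(P||Q) = 0.1015 nats
D_KL(Q||P) = 0.0949 nats

No, they are not equal!

This asymmetry is why KL divergence is not a true distance metric.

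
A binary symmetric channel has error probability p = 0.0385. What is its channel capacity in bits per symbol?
0.7646 bits

For a binary symmetric channel (BSC) with error probability p:
Capacity C = 1 - H(p) bits per symbol

where H(p) = -p log₂(p) - (1-p) log₂(1-p) is the binary entropy function.

H(0.0385) = 0.2354 bits
C = 1 - 0.2354 = 0.7646 bits per symbol

This means we can reliably transmit up to 0.7646 bits of information per channel use.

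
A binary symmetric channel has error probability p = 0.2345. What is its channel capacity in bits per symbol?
0.2142 bits

For a binary symmetric channel (BSC) with error probability p:
Capacity C = 1 - H(p) bits per symbol

where H(p) = -p log₂(p) - (1-p) log₂(1-p) is the binary entropy function.

H(0.2345) = 0.7858 bits
C = 1 - 0.7858 = 0.2142 bits per symbol

This means we can reliably transmit up to 0.2142 bits of information per channel use.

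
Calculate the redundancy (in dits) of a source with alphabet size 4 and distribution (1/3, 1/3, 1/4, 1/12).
0.0435 dits

Redundancy measures how far a source is from maximum entropy:
R = H_max - H(X)

Maximum entropy for 4 symbols: H_max = log_10(4) = 0.6021 dits
Actual entropy: H(X) = 0.5585 dits
Redundancy: R = 0.6021 - 0.5585 = 0.0435 dits

This redundancy represents potential for compression: the source could be compressed by 0.0435 dits per symbol.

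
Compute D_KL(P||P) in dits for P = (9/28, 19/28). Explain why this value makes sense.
0.0000 dits

KL divergence satisfies the Gibbs inequality: D_KL(P||Q) ≥ 0 for all distributions P, Q.

D_KL(P||Q) = Σ p(x) log(p(x)/q(x))
Each term is p(x) × log_10(p(x)/p(x)) = p(x) × log_10(1) = 0, so the sum is 0.
D_KL(P||Q) = 0.0000 dits

When P = Q, the KL divergence is exactly 0, as there is no 'divergence' between identical distributions.

This non-negativity is a fundamental property: relative entropy cannot be negative because it measures how different Q is from P.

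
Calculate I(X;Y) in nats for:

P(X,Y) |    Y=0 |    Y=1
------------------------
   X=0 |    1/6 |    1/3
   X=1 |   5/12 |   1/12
0.1357 nats

Mutual information: I(X;Y) = H(X) + H(Y) - H(X,Y)

Marginals:
P(X) = (1/2, 1/2), H(X) = 0.6931 nats
P(Y) = (7/12, 5/12), H(Y) = 0.6792 nats

Joint entropy: H(X,Y) = 1.2367 nats

I(X;Y) = 0.6931 + 0.6792 - 1.2367 = 0.1357 nats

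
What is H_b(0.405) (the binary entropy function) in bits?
0.9738 bits

The binary entropy function is:
H(p) = -p log(p) - (1-p) log(1-p)

H(0.405) = -0.405 × log_2(0.405) - 0.595 × log_2(0.595)
H(0.405) = 0.9738 bits

Note: Binary entropy is maximized at p=0.5 (H=1 bit) and minimized at p=0 or p=1 (H=0).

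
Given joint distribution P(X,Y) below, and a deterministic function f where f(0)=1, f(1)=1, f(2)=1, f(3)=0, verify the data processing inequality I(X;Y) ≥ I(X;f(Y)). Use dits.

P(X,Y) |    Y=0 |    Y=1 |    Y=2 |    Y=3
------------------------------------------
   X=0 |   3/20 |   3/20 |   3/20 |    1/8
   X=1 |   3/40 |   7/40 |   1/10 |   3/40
I(X;Y) = 0.0060, I(X;f(Y)) = 0.0006, inequality holds: 0.0060 ≥ 0.0006

Data Processing Inequality: For any Markov chain X → Y → Z, we have I(X;Y) ≥ I(X;Z).

Here Z = f(Y) is a deterministic function of Y, forming X → Y → Z.

Original I(X;Y) = 0.0060 dits

After applying f:
P(X,Z) where Z=f(Y):
- P(X,Z=0) = P(X,Y=3)
- P(X,Z=1) = P(X,Y=0) + P(X,Y=1) + P(X,Y=2)

I(X;Z) = I(X;f(Y)) = 0.0006 dits

Verification: 0.0060 ≥ 0.0006 ✓

Information cannot be created by processing; the function f can only lose information about X.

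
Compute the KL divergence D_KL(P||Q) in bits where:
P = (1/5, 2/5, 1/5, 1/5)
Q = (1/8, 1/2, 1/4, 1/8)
0.0781 bits

KL divergence: D_KL(P||Q) = Σ p(x) log(p(x)/q(x))

Computing term by term:
  x=0: 1/5 × log_2[(1/5)/(1/8)] = 1/5 × 0.6781 = 0.1356
  x=1: 2/5 × log_2[(2/5)/(1/2)] = 2/5 × -0.3219 = -0.1288
  x=2: 1/5 × log_2[(1/5)/(1/4)] = 1/5 × -0.3219 = -0.0644
  x=3: 1/5 × log_2[(1/5)/(1/8)] = 1/5 × 0.6781 = 0.1356

D_KL(P||Q) = 0.0781 bits

Note: KL divergence is always non-negative and equals 0 iff P = Q.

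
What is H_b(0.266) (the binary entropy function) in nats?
0.5792 nats

The binary entropy function is:
H(p) = -p log(p) - (1-p) log(1-p)

H(0.266) = -0.266 × log_e(0.266) - 0.734 × log_e(0.734)
H(0.266) = 0.5792 nats

Note: Binary entropy is maximized at p=0.5 (H=1 bit) and minimized at p=0 or p=1 (H=0).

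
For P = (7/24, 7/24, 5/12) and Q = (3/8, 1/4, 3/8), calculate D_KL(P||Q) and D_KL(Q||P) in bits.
D_KL(P||Q) = 0.0224, D_KL(Q||P) = 0.0234

KL divergence is not symmetric: D_KL(P||Q) ≠ D_KL(Q||P) in general.

D_KL(P||Q) = 0.0224 bits
D_KL(Q||P) = 0.0234 bits

No, they are not equal!

This asymmetry is why KL divergence is not a true distance metric.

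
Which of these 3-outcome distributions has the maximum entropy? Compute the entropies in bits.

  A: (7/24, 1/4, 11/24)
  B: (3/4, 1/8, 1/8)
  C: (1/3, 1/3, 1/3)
C

For a discrete distribution over n outcomes, entropy is maximized by the uniform distribution.

Computing entropies:
H(A) = 1.5343 bits
H(B) = 1.0613 bits
H(C) = 1.5850 bits

The uniform distribution (where all probabilities equal 1/3) achieves the maximum entropy of log_2(3) = 1.5850 bits.

Distribution C has the highest entropy.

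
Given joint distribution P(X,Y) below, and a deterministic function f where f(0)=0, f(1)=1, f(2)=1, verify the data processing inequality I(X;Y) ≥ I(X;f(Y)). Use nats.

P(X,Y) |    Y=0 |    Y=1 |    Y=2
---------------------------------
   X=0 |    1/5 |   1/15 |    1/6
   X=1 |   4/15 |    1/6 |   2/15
I(X;Y) = 0.0199, I(X;f(Y)) = 0.0000, inequality holds: 0.0199 ≥ 0.0000

Data Processing Inequality: For any Markov chain X → Y → Z, we have I(X;Y) ≥ I(X;Z).

Here Z = f(Y) is a deterministic function of Y, forming X → Y → Z.

Original I(X;Y) = 0.0199 nats

After applying f:
P(X,Z) where Z=f(Y):
- P(X,Z=0) = P(X,Y=0)
- P(X,Z=1) = P(X,Y=1) + P(X,Y=2)

I(X;Z) = I(X;f(Y)) = 0.0000 nats

Verification: 0.0199 ≥ 0.0000 ✓

Information cannot be created by processing; the function f can only lose information about X.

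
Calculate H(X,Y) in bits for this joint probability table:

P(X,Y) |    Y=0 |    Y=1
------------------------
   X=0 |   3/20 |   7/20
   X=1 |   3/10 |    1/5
1.9261 bits

Joint entropy is H(X,Y) = -Σ_{x,y} p(x,y) log p(x,y).

Summing over all non-zero entries:
H(X,Y) = -[3/20·log_2(3/20) + 7/20·log_2(7/20) + 3/10·log_2(3/10) + 1/5·log_2(1/5)]
H(X,Y) = 1.9261 bits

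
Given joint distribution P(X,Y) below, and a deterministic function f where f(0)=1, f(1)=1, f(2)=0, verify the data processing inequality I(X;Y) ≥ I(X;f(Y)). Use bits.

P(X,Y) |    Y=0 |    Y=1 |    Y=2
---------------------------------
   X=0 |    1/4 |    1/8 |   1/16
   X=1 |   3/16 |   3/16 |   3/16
I(X;Y) = 0.0514, I(X;f(Y)) = 0.0359, inequality holds: 0.0514 ≥ 0.0359

Data Processing Inequality: For any Markov chain X → Y → Z, we have I(X;Y) ≥ I(X;Z).

Here Z = f(Y) is a deterministic function of Y, forming X → Y → Z.

Original I(X;Y) = 0.0514 bits

After applying f:
P(X,Z) where Z=f(Y):
- P(X,Z=0) = P(X,Y=2)
- P(X,Z=1) = P(X,Y=0) + P(X,Y=1)

I(X;Z) = I(X;f(Y)) = 0.0359 bits

Verification: 0.0514 ≥ 0.0359 ✓

Information cannot be created by processing; the function f can only lose information about X.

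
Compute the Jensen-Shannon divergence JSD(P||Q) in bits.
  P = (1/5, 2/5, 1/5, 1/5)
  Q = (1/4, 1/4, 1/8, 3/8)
0.0404 bits

Jensen-Shannon divergence is:
JSD(P||Q) = 0.5 × D_KL(P||M) + 0.5 × D_KL(Q||M)
where M = 0.5 × (P + Q) is the mixture distribution.

M = 0.5 × (1/5, 2/5, 1/5, 1/5) + 0.5 × (1/4, 1/4, 1/8, 3/8) = (9/40, 13/40, 0.1625, 0.2875)

D_KL(P||M) = 0.0410 bits
D_KL(Q||M) = 0.0398 bits

JSD(P||Q) = 0.5 × 0.0410 + 0.5 × 0.0398 = 0.0404 bits

Unlike KL divergence, JSD is symmetric and bounded: 0 ≤ JSD ≤ log(2).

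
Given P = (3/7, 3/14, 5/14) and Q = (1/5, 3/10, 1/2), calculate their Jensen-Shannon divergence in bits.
0.0445 bits

Jensen-Shannon divergence is:
JSD(P||Q) = 0.5 × D_KL(P||M) + 0.5 × D_KL(Q||M)
where M = 0.5 × (P + Q) is the mixture distribution.

M = 0.5 × (3/7, 3/14, 5/14) + 0.5 × (1/5, 3/10, 1/2) = (11/35, 9/35, 3/7)

D_KL(P||M) = 0.0415 bits
D_KL(Q||M) = 0.0475 bits

JSD(P||Q) = 0.5 × 0.0415 + 0.5 × 0.0475 = 0.0445 bits

Unlike KL divergence, JSD is symmetric and bounded: 0 ≤ JSD ≤ log(2).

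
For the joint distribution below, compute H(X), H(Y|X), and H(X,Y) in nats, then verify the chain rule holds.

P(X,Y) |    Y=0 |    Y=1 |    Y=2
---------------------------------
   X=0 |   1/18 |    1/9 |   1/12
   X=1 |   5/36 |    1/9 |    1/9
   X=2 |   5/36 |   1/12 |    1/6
H(X,Y) = 2.1541, H(X) = 1.0817, H(Y|X) = 1.0724 (all in nats)

Chain rule: H(X,Y) = H(X) + H(Y|X)

Left side — joint entropy directly:
H(X,Y) = -Σ p(x,y) log p(x,y) = 2.1541 nats

Right side — compute H(Y|X) from the conditional distributions:
P(X) = (1/4, 13/36, 7/18), so H(X) = 1.0817 nats
H(Y|X) = Σ_x P(X=x) · H(Y|X=x):
  P(Y|X=0) = (2/9, 4/9, 1/3), H(Y|X=0) = 1.0609, weight P(X=0) = 1/4
  P(Y|X=1) = (5/13, 4/13, 4/13), H(Y|X=1) = 1.0928, weight P(X=1) = 13/36
  P(Y|X=2) = (5/14, 3/14, 3/7), H(Y|X=2) = 1.0609, weight P(X=2) = 7/18
H(Y|X) = 1.0724 nats

H(X) + H(Y|X) = 1.0817 + 1.0724 = 2.1541 nats

Both sides equal 2.1541 nats. ✓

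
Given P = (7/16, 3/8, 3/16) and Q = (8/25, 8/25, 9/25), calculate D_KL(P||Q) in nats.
0.0740 nats

KL divergence: D_KL(P||Q) = Σ p(x) log(p(x)/q(x))

Computing term by term:
  x=0: 7/16 × log_e[(7/16)/(8/25)] = 7/16 × 0.3128 = 0.1368
  x=1: 3/8 × log_e[(3/8)/(8/25)] = 3/8 × 0.1586 = 0.0595
  x=2: 3/16 × log_e[(3/16)/(9/25)] = 3/16 × -0.6523 = -0.1223

D_KL(P||Q) = 0.0740 nats

Note: KL divergence is always non-negative and equals 0 iff P = Q.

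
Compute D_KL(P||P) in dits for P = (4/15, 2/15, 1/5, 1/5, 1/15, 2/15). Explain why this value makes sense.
0.0000 dits

KL divergence satisfies the Gibbs inequality: D_KL(P||Q) ≥ 0 for all distributions P, Q.

D_KL(P||Q) = Σ p(x) log(p(x)/q(x))
Each term is p(x) × log_10(p(x)/p(x)) = p(x) × log_10(1) = 0, so the sum is 0.
D_KL(P||Q) = 0.0000 dits

When P = Q, the KL divergence is exactly 0, as there is no 'divergence' between identical distributions.

This non-negativity is a fundamental property: relative entropy cannot be negative because it measures how different Q is from P.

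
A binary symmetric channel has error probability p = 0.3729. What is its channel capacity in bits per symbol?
0.0471 bits

For a binary symmetric channel (BSC) with error probability p:
Capacity C = 1 - H(p) bits per symbol

where H(p) = -p log₂(p) - (1-p) log₂(1-p) is the binary entropy function.

H(0.3729) = 0.9529 bits
C = 1 - 0.9529 = 0.0471 bits per symbol

This means we can reliably transmit up to 0.0471 bits of information per channel use.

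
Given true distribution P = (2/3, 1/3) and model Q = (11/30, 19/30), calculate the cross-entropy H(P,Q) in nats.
0.8211 nats

Cross-entropy: H(P,Q) = -Σ p(x) log q(x)

Alternatively: H(P,Q) = H(P) + D_KL(P||Q)
H(P) = 0.6365 nats
D_KL(P||Q) = 0.1846 nats

H(P,Q) = 0.6365 + 0.1846 = 0.8211 nats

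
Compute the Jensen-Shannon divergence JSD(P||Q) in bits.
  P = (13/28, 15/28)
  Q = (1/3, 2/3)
0.0129 bits

Jensen-Shannon divergence is:
JSD(P||Q) = 0.5 × D_KL(P||M) + 0.5 × D_KL(Q||M)
where M = 0.5 × (P + Q) is the mixture distribution.

M = 0.5 × (13/28, 15/28) + 0.5 × (1/3, 2/3) = (0.39881, 0.60119)

D_KL(P||M) = 0.0127 bits
D_KL(Q||M) = 0.0132 bits

JSD(P||Q) = 0.5 × 0.0127 + 0.5 × 0.0132 = 0.0129 bits

Unlike KL divergence, JSD is symmetric and bounded: 0 ≤ JSD ≤ log(2).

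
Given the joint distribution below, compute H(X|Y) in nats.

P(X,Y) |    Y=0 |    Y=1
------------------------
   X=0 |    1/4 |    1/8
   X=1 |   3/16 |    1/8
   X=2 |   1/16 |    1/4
1.0070 nats

Using the chain rule: H(X|Y) = H(X,Y) - H(Y)

First, compute H(X,Y) = 1.7002 nats

Marginal P(Y) = (1/2, 1/2)
H(Y) = 0.6931 nats

H(X|Y) = H(X,Y) - H(Y) = 1.7002 - 0.6931 = 1.0070 nats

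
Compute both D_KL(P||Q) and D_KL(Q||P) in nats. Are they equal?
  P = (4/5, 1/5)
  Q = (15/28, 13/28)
D_KL(P||Q) = 0.1524, D_KL(Q||P) = 0.1762

KL divergence is not symmetric: D_KL(P||Q) ≠ D_KL(Q||P) in general.

D_KL(P||Q) = 0.1524 nats
D_KL(Q||P) = 0.1762 nats

No, they are not equal!

This asymmetry is why KL divergence is not a true distance metric.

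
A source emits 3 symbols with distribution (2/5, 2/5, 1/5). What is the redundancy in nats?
0.0437 nats

Redundancy measures how far a source is from maximum entropy:
R = H_max - H(X)

Maximum entropy for 3 symbols: H_max = log_e(3) = 1.0986 nats
Actual entropy: H(X) = 1.0549 nats
Redundancy: R = 1.0986 - 1.0549 = 0.0437 nats

This redundancy represents potential for compression: the source could be compressed by 0.0437 nats per symbol.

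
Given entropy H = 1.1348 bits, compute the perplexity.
2.1959

Perplexity is 2^H (or exp(H) for natural log).

H = 1.1348 bits
Perplexity = 2^1.1348 = 2.1959

Interpretation: The model's uncertainty is equivalent to choosing uniformly among 2.2 options.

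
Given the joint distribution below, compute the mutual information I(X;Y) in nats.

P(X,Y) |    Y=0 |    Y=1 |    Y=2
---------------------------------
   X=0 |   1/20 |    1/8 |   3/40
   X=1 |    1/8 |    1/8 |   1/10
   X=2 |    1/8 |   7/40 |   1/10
0.0111 nats

Mutual information: I(X;Y) = H(X) + H(Y) - H(X,Y)

Marginals:
P(X) = (1/4, 7/20, 2/5), H(X) = 1.0805 nats
P(Y) = (3/10, 17/40, 11/40), H(Y) = 1.0799 nats

Joint entropy: H(X,Y) = 2.1493 nats

I(X;Y) = 1.0805 + 1.0799 - 2.1493 = 0.0111 nats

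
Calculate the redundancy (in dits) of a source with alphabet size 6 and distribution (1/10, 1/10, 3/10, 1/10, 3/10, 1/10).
0.0644 dits

Redundancy measures how far a source is from maximum entropy:
R = H_max - H(X)

Maximum entropy for 6 symbols: H_max = log_10(6) = 0.7782 dits
Actual entropy: H(X) = 0.7137 dits
Redundancy: R = 0.7782 - 0.7137 = 0.0644 dits

This redundancy represents potential for compression: the source could be compressed by 0.0644 dits per symbol.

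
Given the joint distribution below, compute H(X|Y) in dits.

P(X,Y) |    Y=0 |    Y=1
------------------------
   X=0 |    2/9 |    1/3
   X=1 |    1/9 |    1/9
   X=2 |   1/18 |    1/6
0.4255 dits

Using the chain rule: H(X|Y) = H(X,Y) - H(Y)

First, compute H(X,Y) = 0.7157 dits

Marginal P(Y) = (7/18, 11/18)
H(Y) = 0.2902 dits

H(X|Y) = H(X,Y) - H(Y) = 0.7157 - 0.2902 = 0.4255 dits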